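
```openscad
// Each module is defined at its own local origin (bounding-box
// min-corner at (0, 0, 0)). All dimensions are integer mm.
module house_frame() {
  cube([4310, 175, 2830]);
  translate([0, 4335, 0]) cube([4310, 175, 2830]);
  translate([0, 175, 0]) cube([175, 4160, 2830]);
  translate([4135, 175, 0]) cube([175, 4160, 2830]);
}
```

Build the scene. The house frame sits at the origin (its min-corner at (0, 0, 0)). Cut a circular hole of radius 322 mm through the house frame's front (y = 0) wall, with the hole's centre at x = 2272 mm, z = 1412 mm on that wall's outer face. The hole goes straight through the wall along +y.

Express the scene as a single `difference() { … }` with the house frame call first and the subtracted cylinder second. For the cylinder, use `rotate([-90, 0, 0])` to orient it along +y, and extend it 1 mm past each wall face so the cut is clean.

difference() {
  house_frame();
  translate([2272, -1, 1412]) rotate([-90, 0, 0]) cylinder(h = 177, r = 322);
}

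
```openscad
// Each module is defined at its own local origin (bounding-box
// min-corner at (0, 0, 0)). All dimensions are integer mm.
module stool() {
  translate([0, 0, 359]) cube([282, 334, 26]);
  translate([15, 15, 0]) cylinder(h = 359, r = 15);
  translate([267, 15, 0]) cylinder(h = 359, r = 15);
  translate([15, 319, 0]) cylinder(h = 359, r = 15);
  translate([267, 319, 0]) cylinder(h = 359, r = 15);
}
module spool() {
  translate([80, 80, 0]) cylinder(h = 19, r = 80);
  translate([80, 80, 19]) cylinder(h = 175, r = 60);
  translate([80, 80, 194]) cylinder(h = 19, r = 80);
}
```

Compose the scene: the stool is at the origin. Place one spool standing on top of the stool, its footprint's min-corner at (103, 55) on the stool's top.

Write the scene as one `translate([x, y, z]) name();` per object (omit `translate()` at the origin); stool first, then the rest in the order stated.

stool();
translate([103, 55, 385]) spool();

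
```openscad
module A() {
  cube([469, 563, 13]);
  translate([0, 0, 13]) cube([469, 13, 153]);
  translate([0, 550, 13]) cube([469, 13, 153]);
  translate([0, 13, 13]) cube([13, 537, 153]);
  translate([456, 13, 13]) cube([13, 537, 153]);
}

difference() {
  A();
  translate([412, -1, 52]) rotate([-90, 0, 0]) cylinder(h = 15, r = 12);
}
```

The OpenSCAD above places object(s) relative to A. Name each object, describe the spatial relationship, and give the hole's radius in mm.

The subtracted cylinder has r = 12 mm.

A is an open box. The open box has a circular hole through its front wall. The hole's radius is 12 mm.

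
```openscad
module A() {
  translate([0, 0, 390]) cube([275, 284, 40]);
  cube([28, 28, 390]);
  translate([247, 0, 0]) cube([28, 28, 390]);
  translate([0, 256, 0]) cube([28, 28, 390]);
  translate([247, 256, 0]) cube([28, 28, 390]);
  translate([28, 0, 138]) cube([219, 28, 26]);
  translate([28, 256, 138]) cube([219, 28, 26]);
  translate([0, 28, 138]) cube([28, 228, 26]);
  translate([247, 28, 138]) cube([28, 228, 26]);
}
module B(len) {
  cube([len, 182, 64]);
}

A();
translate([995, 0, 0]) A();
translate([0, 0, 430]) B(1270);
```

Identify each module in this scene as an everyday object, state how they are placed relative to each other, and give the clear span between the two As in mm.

A is a stool. B is a beam. A beam spans the tops of two stools. The clear span between the two stools is 720 mm.

Second stool starts at x = 995; first ends at x = 275; clear span = 995 − 275 = 720 mm.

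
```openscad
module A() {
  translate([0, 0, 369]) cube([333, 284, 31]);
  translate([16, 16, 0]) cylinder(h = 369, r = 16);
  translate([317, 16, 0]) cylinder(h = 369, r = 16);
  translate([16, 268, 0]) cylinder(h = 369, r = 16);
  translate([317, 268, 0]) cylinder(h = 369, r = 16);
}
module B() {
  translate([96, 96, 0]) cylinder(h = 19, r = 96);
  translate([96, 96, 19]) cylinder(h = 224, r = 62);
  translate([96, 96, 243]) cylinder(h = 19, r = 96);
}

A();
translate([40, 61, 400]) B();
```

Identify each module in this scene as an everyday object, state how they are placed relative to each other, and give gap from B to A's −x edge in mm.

A is a stool. B is a spool. The spool is on top of the stool. The gap from the spool to the stool's −x edge is 40 mm.

The spool's min-x is at 40; the stool's min-x is 0; gap = 40 mm.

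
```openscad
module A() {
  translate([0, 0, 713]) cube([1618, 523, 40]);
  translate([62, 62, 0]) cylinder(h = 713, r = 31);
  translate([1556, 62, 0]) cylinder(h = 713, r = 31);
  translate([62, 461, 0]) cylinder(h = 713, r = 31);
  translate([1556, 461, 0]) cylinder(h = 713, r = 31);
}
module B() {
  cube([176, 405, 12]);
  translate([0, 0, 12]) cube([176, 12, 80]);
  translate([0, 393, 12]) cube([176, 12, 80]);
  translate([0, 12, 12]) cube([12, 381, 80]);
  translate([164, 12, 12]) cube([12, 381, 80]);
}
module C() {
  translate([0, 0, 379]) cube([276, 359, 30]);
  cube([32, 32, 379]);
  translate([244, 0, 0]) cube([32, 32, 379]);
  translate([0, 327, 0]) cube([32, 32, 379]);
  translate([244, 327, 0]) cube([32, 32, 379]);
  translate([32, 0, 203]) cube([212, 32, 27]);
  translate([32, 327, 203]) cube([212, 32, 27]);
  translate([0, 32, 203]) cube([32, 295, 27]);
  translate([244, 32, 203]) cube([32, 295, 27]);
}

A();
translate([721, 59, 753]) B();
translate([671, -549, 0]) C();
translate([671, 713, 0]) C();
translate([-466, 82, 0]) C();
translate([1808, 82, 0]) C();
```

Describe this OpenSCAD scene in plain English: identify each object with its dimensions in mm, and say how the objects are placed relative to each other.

A is a rectangular dining table. The top is 1618×523×40 mm with its upper surface at z = 753 mm. It stands on four round legs of 62 mm diameter, each leg's bounding box inset 31 mm from the nearest pair of top edges, running from the floor to the underside of the top.

B is an open storage box with external size 176×405×92 mm and wall thickness 12 mm (the base is also 12 mm thick). The base covers the whole footprint; the four walls stand on the base, with the y-facing walls full-width and the x-facing walls fitting between their inner faces.

C is a four-legged stool. The seat is 276×359 mm, 30 mm thick, top at z = 409 mm. It stands on four square legs, each 32×32 mm in cross-section, from z = 0 to the seat underside, each flush with a corner of the seat. Four stretchers, 32 mm wide and 27 mm tall, connect adjacent legs with their undersides at z = 203 mm, each running between the inner faces of the legs it joins and aligned with the legs' outer faces on the other axis.

The open box is on top of the table, centred. Four stools sit around the table at the −y, +y, −x, +x sides.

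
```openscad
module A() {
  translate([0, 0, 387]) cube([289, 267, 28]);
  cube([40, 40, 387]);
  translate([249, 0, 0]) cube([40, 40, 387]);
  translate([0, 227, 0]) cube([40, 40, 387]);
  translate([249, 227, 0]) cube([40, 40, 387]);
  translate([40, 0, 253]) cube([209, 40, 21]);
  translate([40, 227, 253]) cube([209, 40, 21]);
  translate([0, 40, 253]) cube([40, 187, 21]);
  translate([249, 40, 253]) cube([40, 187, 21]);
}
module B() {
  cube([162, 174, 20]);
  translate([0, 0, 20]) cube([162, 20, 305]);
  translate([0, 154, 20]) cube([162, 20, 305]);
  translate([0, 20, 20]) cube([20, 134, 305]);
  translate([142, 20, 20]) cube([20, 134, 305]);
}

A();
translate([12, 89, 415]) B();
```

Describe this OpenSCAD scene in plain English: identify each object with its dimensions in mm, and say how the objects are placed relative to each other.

A is a four-legged stool. The seat is a 289×267×28 mm slab whose top surface is at z = 415 mm; four square legs, each 40×40 mm in cross-section, run from the floor (z = 0) to the underside of the seat, each flush with a corner of the seat. Four stretchers, 40 mm wide and 21 mm tall, connect adjacent legs with their undersides at z = 253 mm, each running between the inner faces of the legs it joins and aligned with the legs' outer faces on the other axis.

B is an open storage box with external size 162×174×325 mm and wall thickness 20 mm (the base is also 20 mm thick). The base covers the whole footprint; the four walls stand on the base, with the y-facing walls full-width and the x-facing walls fitting between their inner faces.

The open box is on top of the stool.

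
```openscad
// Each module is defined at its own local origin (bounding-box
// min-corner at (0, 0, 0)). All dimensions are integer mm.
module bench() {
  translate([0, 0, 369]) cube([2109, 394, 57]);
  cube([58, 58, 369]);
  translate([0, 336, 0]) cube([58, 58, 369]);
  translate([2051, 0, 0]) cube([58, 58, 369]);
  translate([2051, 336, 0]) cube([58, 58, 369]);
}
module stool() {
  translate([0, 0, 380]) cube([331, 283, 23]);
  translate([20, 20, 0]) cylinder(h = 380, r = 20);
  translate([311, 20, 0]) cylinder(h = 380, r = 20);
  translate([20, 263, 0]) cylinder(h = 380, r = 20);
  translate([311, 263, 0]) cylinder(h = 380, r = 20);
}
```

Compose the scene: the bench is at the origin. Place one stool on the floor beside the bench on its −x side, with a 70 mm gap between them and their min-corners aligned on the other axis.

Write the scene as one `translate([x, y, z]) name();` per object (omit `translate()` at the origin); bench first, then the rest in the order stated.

bench();
translate([-401, 0, 0]) stool();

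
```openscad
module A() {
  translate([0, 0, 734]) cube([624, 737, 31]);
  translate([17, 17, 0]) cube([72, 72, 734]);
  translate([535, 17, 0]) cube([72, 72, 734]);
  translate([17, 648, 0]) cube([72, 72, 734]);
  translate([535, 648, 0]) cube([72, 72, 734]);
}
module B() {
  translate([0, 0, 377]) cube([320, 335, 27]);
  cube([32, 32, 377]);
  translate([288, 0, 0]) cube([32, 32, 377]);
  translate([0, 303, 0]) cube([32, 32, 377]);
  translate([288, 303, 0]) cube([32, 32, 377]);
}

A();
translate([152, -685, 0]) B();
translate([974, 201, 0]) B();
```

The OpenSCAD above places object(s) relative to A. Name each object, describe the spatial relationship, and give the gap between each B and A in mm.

A is a table. B is a stool. Two stools sit around the table at the −y, +x sides. The gap between each stool and the table is 350 mm.

Each stool's nearest face is 350 mm from the table's bounding box.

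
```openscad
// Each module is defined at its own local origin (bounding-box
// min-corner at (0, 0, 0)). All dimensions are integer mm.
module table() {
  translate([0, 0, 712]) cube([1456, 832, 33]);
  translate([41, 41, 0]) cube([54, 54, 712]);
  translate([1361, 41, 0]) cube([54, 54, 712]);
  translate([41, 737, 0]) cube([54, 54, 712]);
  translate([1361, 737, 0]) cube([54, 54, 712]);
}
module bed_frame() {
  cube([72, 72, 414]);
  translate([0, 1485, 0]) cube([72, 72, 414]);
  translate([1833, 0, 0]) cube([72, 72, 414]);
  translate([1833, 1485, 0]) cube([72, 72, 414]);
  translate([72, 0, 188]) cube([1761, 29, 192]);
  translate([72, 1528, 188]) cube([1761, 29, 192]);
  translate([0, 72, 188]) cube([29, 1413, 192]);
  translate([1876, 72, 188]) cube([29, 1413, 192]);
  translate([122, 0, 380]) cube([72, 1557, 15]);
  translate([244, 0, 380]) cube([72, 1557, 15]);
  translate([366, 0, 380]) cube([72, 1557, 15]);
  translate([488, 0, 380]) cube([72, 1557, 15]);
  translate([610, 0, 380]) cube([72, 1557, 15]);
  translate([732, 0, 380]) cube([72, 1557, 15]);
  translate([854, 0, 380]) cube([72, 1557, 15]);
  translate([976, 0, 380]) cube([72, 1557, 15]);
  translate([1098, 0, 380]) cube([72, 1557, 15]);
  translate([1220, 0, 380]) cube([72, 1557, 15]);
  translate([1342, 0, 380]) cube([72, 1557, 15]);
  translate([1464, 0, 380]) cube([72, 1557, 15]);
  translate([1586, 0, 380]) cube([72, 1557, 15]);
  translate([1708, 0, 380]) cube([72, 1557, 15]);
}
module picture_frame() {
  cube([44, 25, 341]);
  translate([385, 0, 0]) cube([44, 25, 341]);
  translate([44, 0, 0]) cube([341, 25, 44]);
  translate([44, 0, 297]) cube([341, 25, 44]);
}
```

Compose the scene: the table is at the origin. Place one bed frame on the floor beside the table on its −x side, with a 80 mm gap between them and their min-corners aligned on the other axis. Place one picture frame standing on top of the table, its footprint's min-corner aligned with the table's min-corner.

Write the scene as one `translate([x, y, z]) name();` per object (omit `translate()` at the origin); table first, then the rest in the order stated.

table();
translate([-1985, 0, 0]) bed_frame();
translate([0, 0, 745]) picture_frame();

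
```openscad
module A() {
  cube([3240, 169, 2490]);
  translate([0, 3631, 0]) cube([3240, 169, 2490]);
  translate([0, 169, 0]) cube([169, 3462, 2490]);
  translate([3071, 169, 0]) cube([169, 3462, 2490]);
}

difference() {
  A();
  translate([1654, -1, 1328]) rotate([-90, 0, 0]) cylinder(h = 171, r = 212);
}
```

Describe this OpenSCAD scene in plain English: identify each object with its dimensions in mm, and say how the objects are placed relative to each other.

A is the wall frame of a small rectangular building: four walls, each 2490 mm tall and 169 mm thick, enclosing a footprint 3240 mm (x) by 3800 mm (y) outside-to-outside, with no floor or roof. The front and back walls (the −y and +y sides) span the full width; the two side walls fit between them.

The house frame has a circular hole of radius 212 mm through its front wall, centred at (x = 1654, z = 1328).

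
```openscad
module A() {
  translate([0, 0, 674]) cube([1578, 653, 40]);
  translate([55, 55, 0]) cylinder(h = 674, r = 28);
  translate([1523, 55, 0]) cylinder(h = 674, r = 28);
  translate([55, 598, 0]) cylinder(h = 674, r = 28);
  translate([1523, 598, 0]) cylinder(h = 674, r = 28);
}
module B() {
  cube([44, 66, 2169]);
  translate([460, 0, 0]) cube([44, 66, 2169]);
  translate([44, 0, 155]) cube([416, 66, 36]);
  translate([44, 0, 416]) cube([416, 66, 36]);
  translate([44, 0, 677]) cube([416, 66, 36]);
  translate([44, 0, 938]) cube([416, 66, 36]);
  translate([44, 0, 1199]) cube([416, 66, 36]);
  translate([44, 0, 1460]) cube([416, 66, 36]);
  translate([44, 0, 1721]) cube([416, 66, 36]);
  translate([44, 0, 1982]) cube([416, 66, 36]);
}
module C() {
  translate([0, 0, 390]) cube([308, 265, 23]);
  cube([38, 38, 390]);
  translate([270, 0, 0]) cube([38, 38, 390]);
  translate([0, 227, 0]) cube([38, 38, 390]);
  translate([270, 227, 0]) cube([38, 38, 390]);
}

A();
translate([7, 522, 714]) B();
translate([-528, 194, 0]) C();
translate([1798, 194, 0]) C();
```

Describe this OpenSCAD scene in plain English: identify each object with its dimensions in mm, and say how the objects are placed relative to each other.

A is a table: top 1578 mm (x) × 653 mm (y), 40 mm thick, upper face at z = 714 mm, on four round legs of 56 mm diameter, each leg's bounding box inset 27 mm from the nearest pair of top edges, running from z = 0 to the bottom of the top.

B is a straight ladder. Two 44×66 mm vertical rails, 2169 mm tall, stand 504 mm apart (outside-to-outside) with their front faces coplanar on the −y side. 8 rungs, each 66 mm deep and 36 mm tall, span between the inner faces of the rails, front faces flush with the rails. The lowest rung's underside is at z = 155 mm and rungs are spaced 261 mm apart (underside to underside).

C is a four-legged stool. The seat is 308×265 mm, 23 mm thick, top at z = 413 mm. It stands on four square legs, each 38×38 mm in cross-section, from z = 0 to the seat underside, each flush with a corner of the seat.

The ladder is on top of the table. Two stools sit around the table at the −x, +x sides.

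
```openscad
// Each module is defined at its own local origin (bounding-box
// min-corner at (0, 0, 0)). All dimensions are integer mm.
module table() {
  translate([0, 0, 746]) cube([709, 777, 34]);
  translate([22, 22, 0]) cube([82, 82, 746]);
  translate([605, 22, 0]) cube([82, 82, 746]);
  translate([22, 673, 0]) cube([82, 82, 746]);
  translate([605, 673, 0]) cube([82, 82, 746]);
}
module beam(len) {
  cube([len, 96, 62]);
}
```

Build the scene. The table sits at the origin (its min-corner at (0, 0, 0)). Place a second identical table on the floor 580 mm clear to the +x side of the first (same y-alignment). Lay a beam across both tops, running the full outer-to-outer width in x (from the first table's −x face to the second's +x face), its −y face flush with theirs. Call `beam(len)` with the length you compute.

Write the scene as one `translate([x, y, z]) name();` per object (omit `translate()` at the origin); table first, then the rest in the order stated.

table();
translate([1289, 0, 0]) table();
translate([0, 0, 780]) beam(1998);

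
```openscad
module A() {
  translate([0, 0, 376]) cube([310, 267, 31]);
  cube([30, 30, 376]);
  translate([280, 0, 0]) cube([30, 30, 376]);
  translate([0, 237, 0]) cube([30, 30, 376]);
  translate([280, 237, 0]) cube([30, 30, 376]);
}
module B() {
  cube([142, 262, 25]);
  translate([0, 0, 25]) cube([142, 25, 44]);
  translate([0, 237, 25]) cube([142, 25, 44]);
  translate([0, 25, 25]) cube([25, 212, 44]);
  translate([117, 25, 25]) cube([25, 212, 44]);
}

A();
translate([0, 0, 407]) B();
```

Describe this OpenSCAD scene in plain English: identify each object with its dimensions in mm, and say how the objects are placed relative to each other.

A is a simple wooden stool: a rectangular seat 310 mm (x) by 267 mm (y), 31 mm thick, top face at z = 407 mm, on four square legs, each 30×30 mm in cross-section. The legs rest on z = 0, each flush with a corner of the seat.

B is an open storage box with external size 142×262×69 mm and wall thickness 25 mm (the base is also 25 mm thick). The base covers the whole footprint; the four walls stand on the base, with the y-facing walls full-width and the x-facing walls fitting between their inner faces.

The open box is on top of the stool.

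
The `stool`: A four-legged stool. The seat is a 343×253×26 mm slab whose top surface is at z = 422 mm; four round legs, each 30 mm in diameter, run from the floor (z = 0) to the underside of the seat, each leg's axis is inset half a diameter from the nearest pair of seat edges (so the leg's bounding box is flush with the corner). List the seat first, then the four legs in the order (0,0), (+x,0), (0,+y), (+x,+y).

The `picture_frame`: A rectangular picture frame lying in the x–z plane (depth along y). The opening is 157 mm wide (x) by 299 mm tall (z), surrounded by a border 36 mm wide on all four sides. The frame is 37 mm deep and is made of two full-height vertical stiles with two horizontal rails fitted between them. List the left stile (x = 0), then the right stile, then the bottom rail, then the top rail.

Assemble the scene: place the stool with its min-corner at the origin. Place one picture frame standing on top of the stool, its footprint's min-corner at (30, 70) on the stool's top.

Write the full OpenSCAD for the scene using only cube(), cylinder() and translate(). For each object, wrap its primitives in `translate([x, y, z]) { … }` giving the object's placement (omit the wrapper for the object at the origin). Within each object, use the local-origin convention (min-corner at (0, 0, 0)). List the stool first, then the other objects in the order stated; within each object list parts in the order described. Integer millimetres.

translate([0, 0, 396]) cube([343, 253, 26]);
translate([15, 15, 0]) cylinder(h = 396, r = 15);
translate([328, 15, 0]) cylinder(h = 396, r = 15);
translate([15, 238, 0]) cylinder(h = 396, r = 15);
translate([328, 238, 0]) cylinder(h = 396, r = 15);
translate([30, 70, 422]) {
  cube([36, 37, 371]);
  translate([193, 0, 0]) cube([36, 37, 371]);
  translate([36, 0, 0]) cube([157, 37, 36]);
  translate([36, 0, 335]) cube([157, 37, 36]);
}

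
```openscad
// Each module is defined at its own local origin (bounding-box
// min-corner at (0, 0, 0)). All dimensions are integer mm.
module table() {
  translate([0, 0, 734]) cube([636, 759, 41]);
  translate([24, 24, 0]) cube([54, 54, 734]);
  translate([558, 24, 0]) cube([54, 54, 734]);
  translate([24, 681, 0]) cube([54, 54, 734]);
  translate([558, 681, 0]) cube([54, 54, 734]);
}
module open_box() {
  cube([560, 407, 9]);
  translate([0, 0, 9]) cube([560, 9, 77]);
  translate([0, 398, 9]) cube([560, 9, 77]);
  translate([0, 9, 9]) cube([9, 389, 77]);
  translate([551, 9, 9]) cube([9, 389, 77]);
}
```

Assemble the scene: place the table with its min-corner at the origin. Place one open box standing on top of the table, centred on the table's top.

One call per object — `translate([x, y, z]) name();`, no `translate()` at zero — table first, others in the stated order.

table();
translate([38, 176, 775]) open_box();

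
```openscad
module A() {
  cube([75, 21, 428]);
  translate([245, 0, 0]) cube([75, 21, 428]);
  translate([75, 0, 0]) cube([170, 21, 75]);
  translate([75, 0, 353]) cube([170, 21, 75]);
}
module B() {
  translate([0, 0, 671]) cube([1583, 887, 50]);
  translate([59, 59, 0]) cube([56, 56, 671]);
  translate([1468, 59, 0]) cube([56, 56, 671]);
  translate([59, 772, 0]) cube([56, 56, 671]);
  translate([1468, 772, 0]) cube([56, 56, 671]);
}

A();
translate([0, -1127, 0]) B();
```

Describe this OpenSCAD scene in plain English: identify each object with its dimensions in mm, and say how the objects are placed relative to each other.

A is a picture frame with a 170×278 mm rectangular opening (x by z) and a uniform 75 mm border on every side. Frame depth is 21 mm along y. It is built from two vertical stiles running the full outside height and two horizontal rails spanning the gap between the stiles.

B is a table with a 1583×887 mm rectangular top, 50 mm thick, top surface at z = 721 mm, supported by four 56×56 mm square legs, each inset 59 mm from the nearest pair of top edges, running from the floor.

The table is on the floor beside the picture frame on its −y side.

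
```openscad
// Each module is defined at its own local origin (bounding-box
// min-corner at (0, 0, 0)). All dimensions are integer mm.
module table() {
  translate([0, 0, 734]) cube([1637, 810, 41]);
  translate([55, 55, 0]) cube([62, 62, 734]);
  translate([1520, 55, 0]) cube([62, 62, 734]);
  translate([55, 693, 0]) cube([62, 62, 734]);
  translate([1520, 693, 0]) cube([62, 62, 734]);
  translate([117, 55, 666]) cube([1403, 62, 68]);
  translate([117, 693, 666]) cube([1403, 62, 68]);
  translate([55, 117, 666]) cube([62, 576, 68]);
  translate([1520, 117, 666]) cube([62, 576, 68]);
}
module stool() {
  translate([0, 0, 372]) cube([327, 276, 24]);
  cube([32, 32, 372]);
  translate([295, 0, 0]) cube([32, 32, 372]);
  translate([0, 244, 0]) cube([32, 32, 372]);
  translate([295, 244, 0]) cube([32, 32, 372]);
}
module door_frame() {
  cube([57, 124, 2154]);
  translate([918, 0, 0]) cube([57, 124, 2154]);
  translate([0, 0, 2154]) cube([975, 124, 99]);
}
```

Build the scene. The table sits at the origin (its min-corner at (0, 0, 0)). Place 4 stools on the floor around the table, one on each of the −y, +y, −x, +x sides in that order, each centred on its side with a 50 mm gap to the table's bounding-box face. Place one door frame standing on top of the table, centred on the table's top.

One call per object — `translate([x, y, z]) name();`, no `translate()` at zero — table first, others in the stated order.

table();
translate([655, -326, 0]) stool();
translate([655, 860, 0]) stool();
translate([-377, 267, 0]) stool();
translate([1687, 267, 0]) stool();
translate([331, 343, 775]) door_frame();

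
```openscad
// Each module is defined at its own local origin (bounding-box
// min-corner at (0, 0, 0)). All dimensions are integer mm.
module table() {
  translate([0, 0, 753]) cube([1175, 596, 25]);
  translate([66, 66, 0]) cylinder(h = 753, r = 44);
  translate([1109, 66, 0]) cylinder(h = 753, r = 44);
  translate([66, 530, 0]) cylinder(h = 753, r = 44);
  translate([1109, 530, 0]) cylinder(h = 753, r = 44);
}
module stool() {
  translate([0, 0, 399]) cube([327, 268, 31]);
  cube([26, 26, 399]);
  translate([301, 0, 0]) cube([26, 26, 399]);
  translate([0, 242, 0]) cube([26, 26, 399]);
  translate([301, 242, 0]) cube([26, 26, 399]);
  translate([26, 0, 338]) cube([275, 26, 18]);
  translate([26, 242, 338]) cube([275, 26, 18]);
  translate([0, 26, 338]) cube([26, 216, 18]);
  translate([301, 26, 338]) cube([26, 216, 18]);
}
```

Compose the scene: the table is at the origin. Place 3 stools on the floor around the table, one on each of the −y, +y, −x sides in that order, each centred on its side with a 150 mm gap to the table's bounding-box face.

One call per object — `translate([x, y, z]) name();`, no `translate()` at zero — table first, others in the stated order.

table();
translate([424, -418, 0]) stool();
translate([424, 746, 0]) stool();
translate([-477, 164, 0]) stool();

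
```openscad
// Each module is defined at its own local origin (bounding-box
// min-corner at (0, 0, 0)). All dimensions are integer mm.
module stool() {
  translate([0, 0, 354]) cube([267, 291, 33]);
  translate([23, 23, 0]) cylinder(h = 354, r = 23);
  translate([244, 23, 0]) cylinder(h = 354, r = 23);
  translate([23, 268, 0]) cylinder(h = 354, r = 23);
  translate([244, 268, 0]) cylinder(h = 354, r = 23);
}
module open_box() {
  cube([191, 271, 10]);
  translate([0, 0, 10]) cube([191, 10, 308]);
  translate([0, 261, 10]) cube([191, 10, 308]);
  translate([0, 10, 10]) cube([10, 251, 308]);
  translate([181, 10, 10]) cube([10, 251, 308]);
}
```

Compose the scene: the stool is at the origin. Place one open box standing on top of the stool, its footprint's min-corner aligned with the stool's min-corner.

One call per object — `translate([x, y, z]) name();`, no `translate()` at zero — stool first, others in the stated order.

stool();
translate([0, 0, 387]) open_box();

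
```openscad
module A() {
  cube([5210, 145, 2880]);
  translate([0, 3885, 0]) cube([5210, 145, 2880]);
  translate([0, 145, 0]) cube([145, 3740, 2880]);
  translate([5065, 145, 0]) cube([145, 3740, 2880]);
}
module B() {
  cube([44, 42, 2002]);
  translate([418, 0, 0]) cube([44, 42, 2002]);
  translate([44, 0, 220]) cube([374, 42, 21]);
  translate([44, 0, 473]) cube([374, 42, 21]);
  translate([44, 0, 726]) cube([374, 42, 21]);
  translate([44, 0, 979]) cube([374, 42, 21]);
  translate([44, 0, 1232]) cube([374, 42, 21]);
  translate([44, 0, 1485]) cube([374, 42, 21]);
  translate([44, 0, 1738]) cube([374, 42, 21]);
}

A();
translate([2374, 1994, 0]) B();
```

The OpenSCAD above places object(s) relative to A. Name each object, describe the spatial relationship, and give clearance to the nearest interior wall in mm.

Clearances: x = 2229, y = 1849; minimum 1849 mm.

A is a house frame. B is a ladder. The ladder sits inside the house frame, centred. The clearance to the nearest interior wall is 1849 mm.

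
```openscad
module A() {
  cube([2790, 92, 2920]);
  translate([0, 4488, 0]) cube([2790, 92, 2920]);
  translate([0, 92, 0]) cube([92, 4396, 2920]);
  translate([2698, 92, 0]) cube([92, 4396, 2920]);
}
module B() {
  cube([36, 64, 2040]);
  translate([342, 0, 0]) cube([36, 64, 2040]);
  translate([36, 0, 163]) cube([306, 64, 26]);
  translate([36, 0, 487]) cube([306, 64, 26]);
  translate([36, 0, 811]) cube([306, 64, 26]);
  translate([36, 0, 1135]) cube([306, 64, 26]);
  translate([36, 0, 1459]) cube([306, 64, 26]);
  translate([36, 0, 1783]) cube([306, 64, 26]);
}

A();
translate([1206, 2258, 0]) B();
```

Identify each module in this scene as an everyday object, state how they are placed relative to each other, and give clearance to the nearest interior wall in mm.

A is a house frame. B is a ladder. The ladder sits inside the house frame, centred. The clearance to the nearest interior wall is 1114 mm.

Clearances: x = 1114, y = 2166; minimum 1114 mm.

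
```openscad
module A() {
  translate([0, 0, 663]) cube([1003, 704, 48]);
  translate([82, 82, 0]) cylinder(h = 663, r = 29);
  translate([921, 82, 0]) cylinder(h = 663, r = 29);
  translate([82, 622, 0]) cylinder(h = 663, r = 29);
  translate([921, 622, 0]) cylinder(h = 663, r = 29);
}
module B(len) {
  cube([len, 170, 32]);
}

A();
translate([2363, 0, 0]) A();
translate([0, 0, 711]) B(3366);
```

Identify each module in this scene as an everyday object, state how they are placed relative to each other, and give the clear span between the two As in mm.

A is a table. B is a beam. A beam spans the tops of two tables. The clear span between the two tables is 1360 mm.

Second table starts at x = 2363; first ends at x = 1003; clear span = 2363 − 1003 = 1360 mm.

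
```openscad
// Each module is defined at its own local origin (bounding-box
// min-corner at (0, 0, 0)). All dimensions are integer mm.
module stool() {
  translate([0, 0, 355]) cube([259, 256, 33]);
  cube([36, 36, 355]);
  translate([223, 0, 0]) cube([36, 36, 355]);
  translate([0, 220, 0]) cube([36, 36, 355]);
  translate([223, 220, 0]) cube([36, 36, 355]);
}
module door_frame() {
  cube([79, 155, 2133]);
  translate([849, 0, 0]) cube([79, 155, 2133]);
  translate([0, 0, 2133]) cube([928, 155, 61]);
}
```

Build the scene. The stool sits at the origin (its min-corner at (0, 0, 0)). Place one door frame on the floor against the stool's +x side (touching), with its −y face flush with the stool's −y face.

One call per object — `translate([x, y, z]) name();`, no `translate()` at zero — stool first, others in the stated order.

stool();
translate([259, 0, 0]) door_frame();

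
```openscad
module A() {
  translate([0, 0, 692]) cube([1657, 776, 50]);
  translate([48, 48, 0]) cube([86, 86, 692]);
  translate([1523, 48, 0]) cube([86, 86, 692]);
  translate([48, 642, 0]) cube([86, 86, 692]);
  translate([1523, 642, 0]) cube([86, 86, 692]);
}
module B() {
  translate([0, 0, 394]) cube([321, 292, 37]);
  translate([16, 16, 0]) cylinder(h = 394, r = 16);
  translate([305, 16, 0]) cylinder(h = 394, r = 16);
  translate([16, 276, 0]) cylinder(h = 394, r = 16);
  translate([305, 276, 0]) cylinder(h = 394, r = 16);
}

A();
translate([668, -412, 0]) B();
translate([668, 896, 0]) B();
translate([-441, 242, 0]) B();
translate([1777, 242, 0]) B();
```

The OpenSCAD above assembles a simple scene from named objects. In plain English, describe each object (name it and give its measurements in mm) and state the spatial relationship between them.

A is a rectangular dining table. The top is 1657×776×50 mm with its upper surface at z = 742 mm. It stands on four 86×86 mm square legs, each inset 48 mm from the nearest pair of top edges, running from the floor to the underside of the top.

B is a simple wooden stool: a rectangular seat 321 mm (x) by 292 mm (y), 37 mm thick, top face at z = 431 mm, on four round legs, each 32 mm in diameter. The legs rest on z = 0, each leg's axis is inset half a diameter from the nearest pair of seat edges (so the leg's bounding box is flush with the corner).

Four stools sit around the table at the −y, +y, −x, +x sides.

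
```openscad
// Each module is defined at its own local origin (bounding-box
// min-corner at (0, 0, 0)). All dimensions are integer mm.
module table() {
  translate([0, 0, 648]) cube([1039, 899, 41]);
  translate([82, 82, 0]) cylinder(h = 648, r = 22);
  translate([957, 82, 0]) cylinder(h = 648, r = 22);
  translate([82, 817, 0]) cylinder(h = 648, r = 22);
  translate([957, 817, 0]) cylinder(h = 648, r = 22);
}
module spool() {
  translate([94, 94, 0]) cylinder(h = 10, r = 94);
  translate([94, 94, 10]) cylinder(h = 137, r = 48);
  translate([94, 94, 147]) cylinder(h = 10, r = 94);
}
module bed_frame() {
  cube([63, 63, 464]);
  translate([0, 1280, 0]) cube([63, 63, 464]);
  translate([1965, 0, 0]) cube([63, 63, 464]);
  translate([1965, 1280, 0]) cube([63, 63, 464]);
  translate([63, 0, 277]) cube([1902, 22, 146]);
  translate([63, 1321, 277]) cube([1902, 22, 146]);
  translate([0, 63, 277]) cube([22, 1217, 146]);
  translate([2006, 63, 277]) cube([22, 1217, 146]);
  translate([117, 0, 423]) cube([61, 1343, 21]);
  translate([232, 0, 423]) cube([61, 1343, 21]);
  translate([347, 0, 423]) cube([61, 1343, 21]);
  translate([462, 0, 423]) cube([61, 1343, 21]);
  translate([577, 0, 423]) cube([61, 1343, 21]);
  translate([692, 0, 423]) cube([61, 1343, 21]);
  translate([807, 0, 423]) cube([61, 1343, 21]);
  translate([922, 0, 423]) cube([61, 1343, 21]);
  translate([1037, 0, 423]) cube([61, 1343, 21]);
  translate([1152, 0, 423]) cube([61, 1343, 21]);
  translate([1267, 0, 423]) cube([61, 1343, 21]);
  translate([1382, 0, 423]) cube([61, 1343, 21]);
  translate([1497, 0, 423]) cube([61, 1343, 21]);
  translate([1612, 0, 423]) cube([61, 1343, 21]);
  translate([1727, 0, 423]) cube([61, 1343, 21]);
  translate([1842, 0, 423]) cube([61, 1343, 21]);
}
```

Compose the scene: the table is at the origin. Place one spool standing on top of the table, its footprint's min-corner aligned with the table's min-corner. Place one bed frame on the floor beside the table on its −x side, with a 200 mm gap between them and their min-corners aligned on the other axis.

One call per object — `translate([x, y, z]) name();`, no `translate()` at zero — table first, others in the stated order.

table();
translate([0, 0, 689]) spool();
translate([-2228, 0, 0]) bed_frame();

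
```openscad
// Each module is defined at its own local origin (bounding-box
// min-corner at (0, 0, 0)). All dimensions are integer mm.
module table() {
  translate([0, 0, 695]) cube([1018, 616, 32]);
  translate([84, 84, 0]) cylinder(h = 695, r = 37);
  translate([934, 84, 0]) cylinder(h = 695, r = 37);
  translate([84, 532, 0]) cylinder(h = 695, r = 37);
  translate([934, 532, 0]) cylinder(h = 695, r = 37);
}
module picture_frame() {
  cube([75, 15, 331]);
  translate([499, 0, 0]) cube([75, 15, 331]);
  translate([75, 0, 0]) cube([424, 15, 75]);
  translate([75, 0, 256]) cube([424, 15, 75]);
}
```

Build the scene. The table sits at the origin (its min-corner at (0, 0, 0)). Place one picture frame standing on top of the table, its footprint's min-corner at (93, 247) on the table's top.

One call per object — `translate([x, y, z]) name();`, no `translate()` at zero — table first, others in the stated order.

table();
translate([93, 247, 727]) picture_frame();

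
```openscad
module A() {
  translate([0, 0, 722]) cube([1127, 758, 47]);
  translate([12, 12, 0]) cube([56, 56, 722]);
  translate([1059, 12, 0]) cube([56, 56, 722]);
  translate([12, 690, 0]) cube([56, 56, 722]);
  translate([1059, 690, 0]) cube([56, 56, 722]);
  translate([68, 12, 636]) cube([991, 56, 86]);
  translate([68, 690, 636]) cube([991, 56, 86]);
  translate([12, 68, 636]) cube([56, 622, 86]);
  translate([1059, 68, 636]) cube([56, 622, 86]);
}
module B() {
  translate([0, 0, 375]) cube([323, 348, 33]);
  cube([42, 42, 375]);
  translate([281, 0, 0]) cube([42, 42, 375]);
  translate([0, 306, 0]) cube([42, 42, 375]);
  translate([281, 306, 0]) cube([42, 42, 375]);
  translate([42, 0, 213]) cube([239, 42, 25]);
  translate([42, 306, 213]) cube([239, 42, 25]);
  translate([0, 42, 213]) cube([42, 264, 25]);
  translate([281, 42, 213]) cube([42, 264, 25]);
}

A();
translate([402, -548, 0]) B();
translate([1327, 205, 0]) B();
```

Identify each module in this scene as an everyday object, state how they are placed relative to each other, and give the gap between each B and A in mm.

A is a table. B is a stool. Two stools sit around the table at the −y, +x sides. The gap between each stool and the table is 200 mm.

Each stool's nearest face is 200 mm from the table's bounding box.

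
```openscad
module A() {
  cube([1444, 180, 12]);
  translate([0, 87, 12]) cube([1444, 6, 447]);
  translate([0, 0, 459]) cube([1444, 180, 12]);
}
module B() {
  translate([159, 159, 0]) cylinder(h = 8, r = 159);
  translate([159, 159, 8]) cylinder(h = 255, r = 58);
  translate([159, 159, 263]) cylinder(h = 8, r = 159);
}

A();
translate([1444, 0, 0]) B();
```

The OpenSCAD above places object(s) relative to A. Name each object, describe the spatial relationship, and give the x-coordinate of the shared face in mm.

A is an I-beam. B is a spool. The spool is against the I-beam's +x side, with their −y faces flush. The x-coordinate of the shared face is 1444 mm.

The I-beam's +x face and the spool's −x face are both at x = 1444 mm.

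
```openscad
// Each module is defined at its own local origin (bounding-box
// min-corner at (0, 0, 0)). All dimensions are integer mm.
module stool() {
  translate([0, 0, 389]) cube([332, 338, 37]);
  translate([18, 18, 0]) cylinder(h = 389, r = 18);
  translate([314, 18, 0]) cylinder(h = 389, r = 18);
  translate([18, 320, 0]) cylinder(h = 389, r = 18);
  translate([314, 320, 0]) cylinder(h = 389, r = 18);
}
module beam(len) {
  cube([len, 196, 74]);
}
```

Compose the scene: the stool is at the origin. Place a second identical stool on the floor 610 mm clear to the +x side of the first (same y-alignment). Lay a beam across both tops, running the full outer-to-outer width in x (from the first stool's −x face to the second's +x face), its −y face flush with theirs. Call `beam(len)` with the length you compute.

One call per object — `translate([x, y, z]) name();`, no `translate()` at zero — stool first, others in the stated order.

stool();
translate([942, 0, 0]) stool();
translate([0, 0, 426]) beam(1274);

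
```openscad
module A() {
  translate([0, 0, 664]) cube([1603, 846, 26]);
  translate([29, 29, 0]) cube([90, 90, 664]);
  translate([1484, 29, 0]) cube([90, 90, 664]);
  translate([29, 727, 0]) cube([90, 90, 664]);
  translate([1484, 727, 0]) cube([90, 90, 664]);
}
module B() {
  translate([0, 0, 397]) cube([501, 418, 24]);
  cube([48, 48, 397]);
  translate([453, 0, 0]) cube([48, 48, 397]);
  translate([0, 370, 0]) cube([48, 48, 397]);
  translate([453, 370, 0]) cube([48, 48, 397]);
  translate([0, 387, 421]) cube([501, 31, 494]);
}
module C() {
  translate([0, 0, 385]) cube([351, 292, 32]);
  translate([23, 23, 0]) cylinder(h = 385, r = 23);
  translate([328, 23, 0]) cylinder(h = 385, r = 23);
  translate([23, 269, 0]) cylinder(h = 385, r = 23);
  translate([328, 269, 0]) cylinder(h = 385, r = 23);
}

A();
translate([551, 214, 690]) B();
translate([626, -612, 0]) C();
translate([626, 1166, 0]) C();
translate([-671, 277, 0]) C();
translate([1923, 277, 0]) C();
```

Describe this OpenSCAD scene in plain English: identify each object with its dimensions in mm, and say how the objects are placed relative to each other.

A is a table with a 1603×846 mm rectangular top, 26 mm thick, top surface at z = 690 mm, supported by four 90×90 mm square legs, each inset 29 mm from the nearest pair of top edges, running from the floor.

B is a chair. The seat is a 501×418×24 mm slab with its top at z = 421 mm, on four 48×48 mm corner legs (flush with the seat edges, standing on z = 0). A flat backrest 31 mm thick, 494 mm tall, spans the full seat width and rises from the seat top along its +y edge, rear face flush with the rear of the seat.

C is a four-legged stool. The seat is a 351×292×32 mm slab whose top surface is at z = 417 mm; four round legs, each 46 mm in diameter, run from the floor (z = 0) to the underside of the seat, each leg's axis is inset half a diameter from the nearest pair of seat edges (so the leg's bounding box is flush with the corner).

The chair is on top of the table, centred. Four stools sit around the table at the −y, +y, −x, +x sides.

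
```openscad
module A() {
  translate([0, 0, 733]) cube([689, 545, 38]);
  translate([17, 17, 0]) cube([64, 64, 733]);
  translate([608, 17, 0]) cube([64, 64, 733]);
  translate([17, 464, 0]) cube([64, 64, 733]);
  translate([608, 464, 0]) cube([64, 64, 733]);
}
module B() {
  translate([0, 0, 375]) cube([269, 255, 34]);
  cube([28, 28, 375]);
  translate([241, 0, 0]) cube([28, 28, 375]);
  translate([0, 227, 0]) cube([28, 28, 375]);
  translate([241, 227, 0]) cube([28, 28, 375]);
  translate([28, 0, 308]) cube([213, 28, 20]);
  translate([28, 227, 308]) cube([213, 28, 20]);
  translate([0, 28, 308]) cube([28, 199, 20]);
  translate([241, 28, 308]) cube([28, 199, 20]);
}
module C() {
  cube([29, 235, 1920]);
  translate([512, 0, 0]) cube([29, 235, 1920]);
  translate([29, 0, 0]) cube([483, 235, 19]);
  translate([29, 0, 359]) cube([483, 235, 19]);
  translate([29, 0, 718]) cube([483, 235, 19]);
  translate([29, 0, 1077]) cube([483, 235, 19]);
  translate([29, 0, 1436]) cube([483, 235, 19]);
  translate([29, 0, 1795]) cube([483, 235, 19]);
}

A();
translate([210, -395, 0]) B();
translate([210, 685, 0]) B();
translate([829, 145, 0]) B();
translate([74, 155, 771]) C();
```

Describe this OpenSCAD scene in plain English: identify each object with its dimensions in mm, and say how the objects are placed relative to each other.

A is a table: top 689 mm (x) × 545 mm (y), 38 mm thick, upper face at z = 771 mm, on four 64×64 mm square legs, each inset 17 mm from the nearest pair of top edges, running from z = 0 to the bottom of the top.

B is a simple wooden stool: a rectangular seat 269 mm (x) by 255 mm (y), 34 mm thick, top face at z = 409 mm, on four square legs, each 28×28 mm in cross-section. The legs rest on z = 0, each flush with a corner of the seat. Four stretchers, 28 mm wide and 20 mm tall, connect adjacent legs with their undersides at z = 308 mm, each running between the inner faces of the legs it joins and aligned with the legs' outer faces on the other axis.

C is an open bookshelf. Two side panels, each 29 mm thick, 235 mm deep and 1920 mm tall, stand 541 mm apart (outside-to-outside). Between them sit 6 shelves, each 19 mm thick and 235 mm deep, spanning the full gap between the sides. The bottom shelf rests on the floor (its underside at z = 0) and the clear gap between one shelf's top and the next shelf's underside is 340 mm.

Three stools sit around the table at the −y, +y, +x sides. The bookshelf is on top of the table, centred.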